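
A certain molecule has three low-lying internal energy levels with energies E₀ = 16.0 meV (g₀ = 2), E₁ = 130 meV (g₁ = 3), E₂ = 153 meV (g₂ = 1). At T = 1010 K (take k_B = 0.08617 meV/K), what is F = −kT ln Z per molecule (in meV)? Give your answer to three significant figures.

-80.1 meV

k_BT = 0.08617 × 1010 K = 87.032 meV.
Eᵢ/kT = 0.18384, 1.4937, 1.7580.
Z = Σ gᵢe^(−Eᵢ/kT) = 2·e^(−0.18384) + 3·e^(−1.4937) + 1·e^(−1.7580) = 1.6641 + 0.67362 + 0.17239 = 2.5101.
F = −kT ln Z = −87.032 × ln(2.5101) = −87.032 × 0.92032 = -80.1 meV.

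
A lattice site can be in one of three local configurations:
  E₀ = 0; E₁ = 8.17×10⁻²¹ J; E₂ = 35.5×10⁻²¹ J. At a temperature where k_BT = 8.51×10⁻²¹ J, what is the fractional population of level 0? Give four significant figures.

Eᵢ/kT = 0, 0.960047, 4.17156.
Z = Σ e^(−Eᵢ/kT) = e^(−0) + e^(−0.960047) + e^(−4.17156) = 1.00000 + 0.382875 + 0.0154282 = 1.39830.
P₀ = e^(−E₀/kT) / Z = 1.00000/1.39830 = 0.7152.

0.7152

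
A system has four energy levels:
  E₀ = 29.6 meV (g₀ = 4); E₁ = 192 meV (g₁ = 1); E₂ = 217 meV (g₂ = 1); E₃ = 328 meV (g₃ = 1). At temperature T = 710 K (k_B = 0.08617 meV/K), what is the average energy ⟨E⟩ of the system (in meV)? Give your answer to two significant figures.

k_BT = 0.08617 × 710 K = 61.18 meV.
Eᵢ/kT = 0.4838, 3.138, 3.547, 5.361.
Z = Σ gᵢe^(−Eᵢ/kT) = 4·e^(−0.4838) + 1·e^(−3.138) + 1·e^(−3.547) + 1·e^(−5.361) = 2.466 + 0.04337 + 0.02881 + 0.004696 = 2.543.
⟨E⟩ = Σ Eᵢ gᵢe^(−Eᵢ/kT) / Z = (29.6·2.466 + 192·0.04337 + 217·0.02881 + 328·0.004696) / 2.543 = 35 meV.

35 meV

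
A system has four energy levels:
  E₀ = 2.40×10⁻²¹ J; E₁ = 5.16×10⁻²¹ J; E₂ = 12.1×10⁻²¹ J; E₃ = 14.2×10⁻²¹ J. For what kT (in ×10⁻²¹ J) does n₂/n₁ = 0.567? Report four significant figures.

12.23 ×10⁻²¹ J

n₂/n₁ = exp[−(E₂−E₁)/kT] = 0.567.
⇒ (E₂−E₁)/kT = ln(1/0.567) = ln(1.76367) = 0.567397.
kT = 6.94 ×10⁻²¹ J / 0.567397 = 12.23 ×10⁻²¹ J.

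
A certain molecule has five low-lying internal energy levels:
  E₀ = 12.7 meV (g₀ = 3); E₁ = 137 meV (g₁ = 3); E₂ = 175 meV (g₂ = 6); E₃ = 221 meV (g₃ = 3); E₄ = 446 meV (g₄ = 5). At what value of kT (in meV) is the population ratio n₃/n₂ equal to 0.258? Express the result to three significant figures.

69.5 meV

n₃/n₂ = (g₃/g₂) exp[−(E₃−E₂)/kT] = 0.258.
⇒ (E₃−E₂)/kT = ln((3/6)/0.258) = ln(1.9380) = 0.66166.
kT = 46 meV / 0.66166 = 69.5 meV.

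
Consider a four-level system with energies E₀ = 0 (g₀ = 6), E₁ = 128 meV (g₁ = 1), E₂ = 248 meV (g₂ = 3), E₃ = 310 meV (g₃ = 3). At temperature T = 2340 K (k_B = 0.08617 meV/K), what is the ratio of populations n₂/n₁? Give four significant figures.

1.654

k_BT = 0.08617 × 2340 K = 201.638 meV.
n₂/n₁ = (g₂/g₁) exp[−(E₂−E₁)/kT] = (3/1) × exp(−(120 meV)/(201.638 meV)) = (3/1) × exp(-0.595126) = 1.654.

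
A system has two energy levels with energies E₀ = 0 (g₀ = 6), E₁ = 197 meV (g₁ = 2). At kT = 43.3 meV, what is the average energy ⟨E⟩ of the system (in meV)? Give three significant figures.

0.692 meV

Eᵢ/kT = 0, 4.5497.
Z = Σ gᵢe^(−Eᵢ/kT) = 6·e^(−0) + 2·e^(−4.5497) = 6.0000 + 0.021141 = 6.0211.
⟨E⟩ = Σ Eᵢ gᵢe^(−Eᵢ/kT) / Z = (0·6.0000 + 197·0.021141) / 6.0211 = 0.692 meV.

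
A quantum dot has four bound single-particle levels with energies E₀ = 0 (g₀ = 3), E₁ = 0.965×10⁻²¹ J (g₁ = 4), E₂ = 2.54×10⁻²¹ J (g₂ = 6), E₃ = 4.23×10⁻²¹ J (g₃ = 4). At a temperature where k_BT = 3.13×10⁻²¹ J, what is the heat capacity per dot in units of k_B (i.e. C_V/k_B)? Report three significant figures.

0.192

Eᵢ/kT = 0, 0.30831, 0.81150, 1.3514.
Z = Σ gᵢe^(−Eᵢ/kT) = 3·e^(−0) + 4·e^(−0.30831) + 6·e^(−0.81150) + 4·e^(−1.3514) = 3.0000 + 2.9388 + 2.6651 + 1.0355 = 9.6394.
⟨E⟩ = 1.4509, ⟨E²⟩ = 3.9898.
C_V/k_B = (⟨E²⟩ − ⟨E⟩²)/(kT)² = (3.9898 − 2.1051)/9.7969 = 0.192.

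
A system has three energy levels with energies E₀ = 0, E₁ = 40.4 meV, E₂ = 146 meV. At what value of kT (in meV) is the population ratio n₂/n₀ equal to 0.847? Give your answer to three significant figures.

n₂/n₀ = exp[−(E₂−E₀)/kT] = 0.847.
⇒ (E₂−E₀)/kT = ln(1/0.847) = ln(1.1806) = 0.16602.
kT = 146 meV / 0.16602 = 879 meV.

879 meV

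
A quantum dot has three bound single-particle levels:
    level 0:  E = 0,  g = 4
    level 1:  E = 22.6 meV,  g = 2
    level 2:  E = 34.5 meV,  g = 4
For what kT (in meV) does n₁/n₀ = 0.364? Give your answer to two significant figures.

n₁/n₀ = (g₁/g₀) exp[−(E₁−E₀)/kT] = 0.364.
⇒ (E₁−E₀)/kT = ln((2/4)/0.364) = ln(1.374) = 0.3177.
kT = 22.6 meV / 0.3177 = 71 meV.

71 meV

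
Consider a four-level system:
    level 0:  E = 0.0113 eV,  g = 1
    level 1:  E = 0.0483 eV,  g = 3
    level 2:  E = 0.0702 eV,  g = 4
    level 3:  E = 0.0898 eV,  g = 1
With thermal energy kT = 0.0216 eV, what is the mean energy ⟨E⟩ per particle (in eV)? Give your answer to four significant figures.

Eᵢ/kT = 0.523148, 2.23611, 3.25000, 4.15741.
Z = Σ gᵢe^(−Eᵢ/kT) = 1·e^(−0.523148) + 3·e^(−2.23611) + 4·e^(−3.25000) + 1·e^(−4.15741) = 0.592652 + 0.320620 + 0.155097 + 0.0156480 = 1.08402.
⟨E⟩ = Σ Eᵢ gᵢe^(−Eᵢ/kT) / Z = (0.0113·0.592652 + 0.0483·0.320620 + 0.0702·0.155097 + 0.0898·0.0156480) / 1.08402 = 0.03180 eV.

0.03180 eV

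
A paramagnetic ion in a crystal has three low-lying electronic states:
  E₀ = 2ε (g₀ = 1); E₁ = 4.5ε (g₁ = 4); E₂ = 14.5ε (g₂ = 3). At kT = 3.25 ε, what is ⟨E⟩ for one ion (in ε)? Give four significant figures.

3.863 ε

Eᵢ/kT = 0.615385, 1.38462, 4.46154.
Z = Σ gᵢe^(−Eᵢ/kT) = 1·e^(−0.615385) + 4·e^(−1.38462) + 3·e^(−4.46154) = 0.540433 + 1.00168 + 0.0346337 = 1.57675.
⟨E⟩ = Σ Eᵢ gᵢe^(−Eᵢ/kT) / Z = (2·0.540433 + 4.5·1.00168 + 14.5·0.0346337) / 1.57675 = 3.863 ε.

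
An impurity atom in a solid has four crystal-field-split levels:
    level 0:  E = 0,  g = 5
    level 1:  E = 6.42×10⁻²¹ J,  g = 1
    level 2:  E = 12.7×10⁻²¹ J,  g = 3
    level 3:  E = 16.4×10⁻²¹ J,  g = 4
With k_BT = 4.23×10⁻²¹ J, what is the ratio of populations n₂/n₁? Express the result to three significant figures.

0.680

n₂/n₁ = (g₂/g₁) exp[−(E₂−E₁)/kT] = (3/1) × exp(−(6.28 ×10⁻²¹ J)/(4.23 ×10⁻²¹ J)) = (3/1) × exp(-1.4846) = 0.680.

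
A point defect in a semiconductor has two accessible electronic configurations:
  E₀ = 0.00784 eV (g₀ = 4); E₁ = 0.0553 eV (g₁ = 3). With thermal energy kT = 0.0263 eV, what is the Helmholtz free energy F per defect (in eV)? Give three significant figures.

Eᵢ/kT = 0.29810, 2.1027.
Z = Σ gᵢe^(−Eᵢ/kT) = 4·e^(−0.29810) + 3·e^(−2.1027) = 2.9689 + 0.36638 = 3.3353.
F = −kT ln Z = −0.0263 × ln(3.3353) = −0.0263 × 1.2046 = -0.0317 eV.

-0.0317 eV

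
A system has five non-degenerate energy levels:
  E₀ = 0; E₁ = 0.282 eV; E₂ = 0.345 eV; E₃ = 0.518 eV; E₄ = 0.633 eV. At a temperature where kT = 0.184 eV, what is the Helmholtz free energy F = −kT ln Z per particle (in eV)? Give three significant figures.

Eᵢ/kT = 0, 1.5326, 1.8750, 2.8152, 3.4402.
Z = Σ e^(−Eᵢ/kT) = e^(−0) + e^(−1.5326) + e^(−1.8750) + e^(−2.8152) + e^(−3.4402) = 1.0000 + 0.21597 + 0.15335 + 0.059893 + 0.032058 = 1.4613.
F = −kT ln Z = −0.184 × ln(1.4613) = −0.184 × 0.37933 = -0.0698 eV.

-0.0698 eV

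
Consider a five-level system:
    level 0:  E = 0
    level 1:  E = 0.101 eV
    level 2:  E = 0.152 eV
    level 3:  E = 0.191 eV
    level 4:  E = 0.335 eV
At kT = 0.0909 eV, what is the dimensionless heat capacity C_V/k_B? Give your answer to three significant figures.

0.706

Eᵢ/kT = 0, 1.1111, 1.6722, 2.1012, 3.6854.
Z = Σ e^(−Eᵢ/kT) = e^(−0) + e^(−1.1111) + e^(−1.6722) + e^(−2.1012) + e^(−3.6854) = 1.0000 + 0.32920 + 0.18783 + 0.12231 + 0.025087 = 1.6644.
⟨E⟩ = 0.056215 eV, ⟨E²⟩ = 0.0089973 eV².
C_V/k_B = (⟨E²⟩ − ⟨E⟩²)/(kT)² = (0.0089973 − 0.0031601)/0.0082628 = 0.706.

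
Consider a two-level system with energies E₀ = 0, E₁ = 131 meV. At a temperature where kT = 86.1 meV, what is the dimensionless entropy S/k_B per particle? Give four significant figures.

0.4702

Eᵢ/kT = 0, 1.52149.
Z = Σ e^(−Eᵢ/kT) = e^(−0) + e^(−1.52149) = 1.00000 + 0.218386 = 1.21839.
⟨E⟩ = Σ EᵢPᵢ = 23.4806 meV.
S/k_B = ln Z + ⟨E⟩/kT = ln(1.21839) + 23.4806/86.1 = 0.197530 + 0.272713 = 0.4702.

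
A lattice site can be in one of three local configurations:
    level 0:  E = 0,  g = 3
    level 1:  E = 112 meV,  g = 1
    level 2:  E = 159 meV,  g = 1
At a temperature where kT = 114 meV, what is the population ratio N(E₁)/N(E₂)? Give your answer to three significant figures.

n₁/n₂ = (g₁/g₂) exp[−(E₁−E₂)/kT] = (1/1) × exp(−(-47 meV)/(114 meV)) = (1/1) × exp(0.41228) = 1.51.

1.51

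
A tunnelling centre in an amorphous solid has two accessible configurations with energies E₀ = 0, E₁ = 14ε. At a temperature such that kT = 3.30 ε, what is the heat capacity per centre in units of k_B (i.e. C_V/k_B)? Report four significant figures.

0.2514

Eᵢ/kT = 0, 4.24242.
Z = Σ e^(−Eᵢ/kT) = e^(−0) + e^(−4.24242) = 1.00000 + 0.0143728 = 1.01437.
⟨E⟩ = 0.198369 ε, ⟨E²⟩ = 2.77716 ε².
C_V/k_B = (⟨E²⟩ − ⟨E⟩²)/(kT)² = (2.77716 − 0.0393503)/10.8900 = 0.2514.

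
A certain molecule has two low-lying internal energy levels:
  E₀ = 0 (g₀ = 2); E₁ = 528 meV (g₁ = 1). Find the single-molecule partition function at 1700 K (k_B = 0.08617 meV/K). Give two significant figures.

k_BT = 0.08617 × 1700 K = 146.5 meV.
Eᵢ/kT = 0, 3.604.
Z = Σ gᵢe^(−Eᵢ/kT) = 2·e^(−0) + 1·e^(−3.604) = 2.000 + 0.02721 = 2.027.

Z = 2.0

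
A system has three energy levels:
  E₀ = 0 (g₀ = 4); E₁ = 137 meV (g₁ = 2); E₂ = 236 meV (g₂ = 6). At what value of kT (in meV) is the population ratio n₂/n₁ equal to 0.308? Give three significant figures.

n₂/n₁ = (g₂/g₁) exp[−(E₂−E₁)/kT] = 0.308.
⇒ (E₂−E₁)/kT = ln((6/2)/0.308) = ln(9.7403) = 2.2763.
kT = 99 meV / 2.2763 = 43.5 meV.

43.5 meV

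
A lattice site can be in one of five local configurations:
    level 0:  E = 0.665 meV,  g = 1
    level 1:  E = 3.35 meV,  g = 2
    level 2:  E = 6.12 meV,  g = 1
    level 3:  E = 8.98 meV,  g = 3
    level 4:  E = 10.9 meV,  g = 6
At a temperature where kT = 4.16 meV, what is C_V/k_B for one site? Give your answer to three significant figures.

Eᵢ/kT = 0.15986, 0.80529, 1.4712, 2.1587, 2.6202.
Z = Σ gᵢe^(−Eᵢ/kT) = 1·e^(−0.15986) + 2·e^(−0.80529) + 1·e^(−1.4712) + 3·e^(−2.1587) + 6·e^(−2.6202) = 0.85226 + 0.89392 + 0.22965 + 0.34643 + 0.43673 = 2.7590.
⟨E⟩ = 4.6532 meV, ⟨E²⟩ = 35.823 meV².
C_V/k_B = (⟨E²⟩ − ⟨E⟩²)/(kT)² = (35.823 − 21.652)/17.306 = 0.819.

0.819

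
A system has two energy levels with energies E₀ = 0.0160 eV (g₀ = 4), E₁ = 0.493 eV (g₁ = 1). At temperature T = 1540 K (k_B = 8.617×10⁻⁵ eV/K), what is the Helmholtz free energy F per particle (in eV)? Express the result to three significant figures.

-0.169 eV

k_BT = 8.617×10⁻⁵ × 1540 K = 0.13270 eV.
Eᵢ/kT = 0.12057, 3.7151.
Z = Σ gᵢe^(−Eᵢ/kT) = 4·e^(−0.12057) + 1·e^(−3.7151) = 3.5457 + 0.024353 = 3.5701.
F = −kT ln Z = −0.13270 × ln(3.5701) = −0.13270 × 1.2726 = -0.169 eV.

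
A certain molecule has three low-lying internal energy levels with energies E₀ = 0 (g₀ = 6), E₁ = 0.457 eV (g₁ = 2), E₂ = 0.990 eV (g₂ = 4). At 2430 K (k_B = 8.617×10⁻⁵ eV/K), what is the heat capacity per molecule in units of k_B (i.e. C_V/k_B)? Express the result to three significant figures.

k_BT = 8.617×10⁻⁵ × 2430 K = 0.20939 eV.
Eᵢ/kT = 0, 2.1825, 4.7280.
Z = Σ gᵢe^(−Eᵢ/kT) = 6·e^(−0) + 2·e^(−2.1825) + 4·e^(−4.7280) = 6.0000 + 0.22552 + 0.035377 = 6.2609.
⟨E⟩ = 0.022055 eV, ⟨E²⟩ = 0.013061 eV².
C_V/k_B = (⟨E²⟩ − ⟨E⟩²)/(kT)² = (0.013061 − 0.00048642)/0.043844 = 0.287.

0.287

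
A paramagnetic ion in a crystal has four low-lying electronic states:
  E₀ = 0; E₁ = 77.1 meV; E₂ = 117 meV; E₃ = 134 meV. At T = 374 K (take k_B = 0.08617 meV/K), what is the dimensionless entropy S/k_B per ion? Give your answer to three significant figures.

0.461

k_BT = 0.08617 × 374 K = 32.228 meV.
Eᵢ/kT = 0, 2.3923, 3.6304, 4.1579.
Z = Σ e^(−Eᵢ/kT) = e^(−0) + e^(−2.3923) + e^(−3.6304) + e^(−4.1579) = 1.0000 + 0.091419 + 0.026506 + 0.015640 = 1.1336.
⟨E⟩ = Σ EᵢPᵢ = 10.802 meV.
S/k_B = ln Z + ⟨E⟩/kT = ln(1.1336) + 10.802/32.228 = 0.12540 + 0.33517 = 0.461.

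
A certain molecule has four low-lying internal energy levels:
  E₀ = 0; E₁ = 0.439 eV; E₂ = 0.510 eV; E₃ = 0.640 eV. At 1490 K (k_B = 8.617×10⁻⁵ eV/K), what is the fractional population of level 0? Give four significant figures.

0.9448

k_BT = 8.617×10⁻⁵ × 1490 K = 0.128393 eV.
Eᵢ/kT = 0, 3.41919, 3.97218, 4.98470.
Z = Σ e^(−Eᵢ/kT) = e^(−0) + e^(−3.41919) + e^(−3.97218) + e^(−4.98470) = 1.00000 + 0.0327389 + 0.0188323 + 0.00684183 = 1.05841.
P₀ = e^(−E₀/kT) / Z = 1.00000/1.05841 = 0.9448.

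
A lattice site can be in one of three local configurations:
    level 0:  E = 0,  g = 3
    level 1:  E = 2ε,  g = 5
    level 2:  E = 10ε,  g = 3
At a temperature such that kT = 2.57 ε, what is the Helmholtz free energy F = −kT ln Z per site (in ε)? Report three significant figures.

Eᵢ/kT = 0, 0.77821, 3.8911.
Z = Σ gᵢe^(−Eᵢ/kT) = 3·e^(−0) + 5·e^(−0.77821) + 3·e^(−3.8911) = 3.0000 + 2.2961 + 0.061269 = 5.3574.
F = −kT ln Z = −2.57 × ln(5.3574) = −2.57 × 1.6785 = -4.31 ε.

-4.31 ε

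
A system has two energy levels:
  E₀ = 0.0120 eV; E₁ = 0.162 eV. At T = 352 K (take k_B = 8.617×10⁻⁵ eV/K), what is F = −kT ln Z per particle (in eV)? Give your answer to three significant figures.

k_BT = 8.617×10⁻⁵ × 352 K = 0.030332 eV.
Eᵢ/kT = 0.39562, 5.3409.
Z = Σ e^(−Eᵢ/kT) = e^(−0.39562) + e^(−5.3409) = 0.67326 + 0.0047916 = 0.67805.
F = −kT ln Z = −0.030332 × ln(0.67805) = −0.030332 × -0.38853 = 0.0118 eV.

0.0118 eV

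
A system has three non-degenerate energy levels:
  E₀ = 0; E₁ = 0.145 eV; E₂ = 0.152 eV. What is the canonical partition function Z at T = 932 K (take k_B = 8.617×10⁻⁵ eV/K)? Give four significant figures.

Z = 1.315

k_BT = 8.617×10⁻⁵ × 932 K = 0.0803104 eV.
Eᵢ/kT = 0, 1.80549, 1.89266.
Z = Σ e^(−Eᵢ/kT) = e^(−0) + e^(−1.80549) + e^(−1.89266) = 1.00000 + 0.164394 + 0.150670 = 1.31506.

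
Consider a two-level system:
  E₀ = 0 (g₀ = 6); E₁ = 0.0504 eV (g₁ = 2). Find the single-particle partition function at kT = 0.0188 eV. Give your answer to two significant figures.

Eᵢ/kT = 0, 2.681.
Z = Σ gᵢe^(−Eᵢ/kT) = 6·e^(−0) + 2·e^(−2.681) = 6.000 + 0.1370 = 6.137.

Z = 6.1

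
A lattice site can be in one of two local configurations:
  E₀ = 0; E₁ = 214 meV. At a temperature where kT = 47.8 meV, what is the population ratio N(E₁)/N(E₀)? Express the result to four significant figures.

0.01137

n₁/n₀ = exp[−(E₁−E₀)/kT] = exp(−(214 meV)/(47.8 meV)) = exp(-4.47699) = 0.01137.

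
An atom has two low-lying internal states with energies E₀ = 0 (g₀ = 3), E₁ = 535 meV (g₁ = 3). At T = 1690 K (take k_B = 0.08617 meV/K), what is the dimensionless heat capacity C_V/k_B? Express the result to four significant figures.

k_BT = 0.08617 × 1690 K = 145.627 meV.
Eᵢ/kT = 0, 3.67377.
Z = Σ gᵢe^(−Eᵢ/kT) = 3·e^(−0) + 3·e^(−3.67377) = 3.00000 + 0.0761418 = 3.07614.
⟨E⟩ = 13.2425 meV, ⟨E²⟩ = 7084.75 meV².
C_V/k_B = (⟨E²⟩ − ⟨E⟩²)/(kT)² = (7084.75 − 175.364)/21207.2 = 0.3258.

0.3258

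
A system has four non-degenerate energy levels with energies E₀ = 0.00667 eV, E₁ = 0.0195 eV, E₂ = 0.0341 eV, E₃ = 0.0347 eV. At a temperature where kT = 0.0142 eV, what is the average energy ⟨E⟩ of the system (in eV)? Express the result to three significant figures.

Eᵢ/kT = 0.46972, 1.3732, 2.4014, 2.4437.
Z = Σ e^(−Eᵢ/kT) = e^(−0.46972) + e^(−1.3732) + e^(−2.4014) + e^(−2.4437) = 0.62518 + 0.25330 + 0.090591 + 0.086839 = 1.0559.
⟨E⟩ = Σ Eᵢ e^(−Eᵢ/kT) / Z = (0.00667·0.62518 + 0.0195·0.25330 + 0.0341·0.090591 + 0.0347·0.086839) / 1.0559 = 0.0144 eV.

0.0144 eV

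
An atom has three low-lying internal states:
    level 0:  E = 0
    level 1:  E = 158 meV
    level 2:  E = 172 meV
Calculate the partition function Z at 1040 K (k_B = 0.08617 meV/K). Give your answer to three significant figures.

k_BT = 0.08617 × 1040 K = 89.617 meV.
Eᵢ/kT = 0, 1.7631, 1.9193.
Z = Σ e^(−Eᵢ/kT) = e^(−0) + e^(−1.7631) + e^(−1.9193) = 1.0000 + 0.17151 + 0.14671 = 1.3182.

Z = 1.32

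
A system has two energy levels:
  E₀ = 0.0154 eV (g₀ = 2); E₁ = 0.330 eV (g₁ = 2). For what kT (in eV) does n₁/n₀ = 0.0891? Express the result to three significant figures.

n₁/n₀ = (g₁/g₀) exp[−(E₁−E₀)/kT] = 0.0891.
⇒ (E₁−E₀)/kT = ln((2/2)/0.0891) = ln(11.223) = 2.4180.
kT = 0.3146 eV / 2.4180 = 0.130 eV.

0.130 eV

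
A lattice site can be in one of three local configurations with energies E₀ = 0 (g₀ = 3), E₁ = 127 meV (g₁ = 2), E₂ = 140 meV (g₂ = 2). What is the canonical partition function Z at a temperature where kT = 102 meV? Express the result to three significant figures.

Z = 4.08

Eᵢ/kT = 0, 1.2451, 1.3725.
Z = Σ gᵢe^(−Eᵢ/kT) = 3·e^(−0) + 2·e^(−1.2451) + 2·e^(−1.3725) = 3.0000 + 0.57582 + 0.50694 = 4.0828.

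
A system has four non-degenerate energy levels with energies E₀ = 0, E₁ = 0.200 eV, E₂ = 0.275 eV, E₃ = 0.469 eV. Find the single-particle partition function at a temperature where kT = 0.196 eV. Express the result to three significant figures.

Z = 1.70

Eᵢ/kT = 0, 1.0204, 1.4031, 2.3929.
Z = Σ e^(−Eᵢ/kT) = e^(−0) + e^(−1.0204) + e^(−1.4031) + e^(−2.3929) = 1.0000 + 0.36045 + 0.24583 + 0.091364 = 1.6976.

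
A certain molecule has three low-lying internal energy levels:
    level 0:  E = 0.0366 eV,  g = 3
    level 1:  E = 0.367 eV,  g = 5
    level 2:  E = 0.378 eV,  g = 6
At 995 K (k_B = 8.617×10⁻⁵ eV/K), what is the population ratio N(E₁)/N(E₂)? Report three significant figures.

0.947

k_BT = 8.617×10⁻⁵ × 995 K = 0.085739 eV.
n₁/n₂ = (g₁/g₂) exp[−(E₁−E₂)/kT] = (5/6) × exp(−(-0.011 eV)/(0.085739 eV)) = (5/6) × exp(0.12830) = 0.947.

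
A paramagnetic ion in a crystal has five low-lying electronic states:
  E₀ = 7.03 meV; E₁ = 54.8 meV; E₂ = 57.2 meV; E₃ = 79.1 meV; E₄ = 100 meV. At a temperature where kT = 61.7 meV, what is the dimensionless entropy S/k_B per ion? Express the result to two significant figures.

Eᵢ/kT = 0.1139, 0.8882, 0.9271, 1.282, 1.621.
Z = Σ e^(−Eᵢ/kT) = e^(−0.1139) + e^(−0.8882) + e^(−0.9271) + e^(−1.282) + e^(−1.621) = 0.8923 + 0.4114 + 0.3957 + 0.2775 + 0.1977 = 2.175.
⟨E⟩ = Σ EᵢPᵢ = 42.84 meV.
S/k_B = ln Z + ⟨E⟩/kT = ln(2.175) + 42.84/61.7 = 0.7770 + 0.6943 = 1.5.

1.5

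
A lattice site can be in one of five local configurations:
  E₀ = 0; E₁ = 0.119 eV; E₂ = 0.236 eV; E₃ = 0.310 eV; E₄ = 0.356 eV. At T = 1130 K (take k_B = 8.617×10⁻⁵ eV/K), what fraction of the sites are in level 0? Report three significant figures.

0.689

k_BT = 8.617×10⁻⁵ × 1130 K = 0.097372 eV.
Eᵢ/kT = 0, 1.2221, 2.4237, 3.1837, 3.6561.
Z = Σ e^(−Eᵢ/kT) = e^(−0) + e^(−1.2221) + e^(−2.4237) + e^(−3.1837) + e^(−3.6561) = 1.0000 + 0.29461 + 0.088593 + 0.041432 + 0.025833 = 1.4505.
P₀ = e^(−E₀/kT) / Z = 1.0000/1.4505 = 0.689.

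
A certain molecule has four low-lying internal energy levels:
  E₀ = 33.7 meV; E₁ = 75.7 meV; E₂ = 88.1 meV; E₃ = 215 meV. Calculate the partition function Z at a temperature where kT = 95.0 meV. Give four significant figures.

Eᵢ/kT = 0.354737, 0.796842, 0.927368, 2.26316.
Z = Σ e^(−Eᵢ/kT) = e^(−0.354737) + e^(−0.796842) + e^(−0.927368) + e^(−2.26316) = 0.701358 + 0.450750 + 0.395594 + 0.104021 = 1.65172.

Z = 1.652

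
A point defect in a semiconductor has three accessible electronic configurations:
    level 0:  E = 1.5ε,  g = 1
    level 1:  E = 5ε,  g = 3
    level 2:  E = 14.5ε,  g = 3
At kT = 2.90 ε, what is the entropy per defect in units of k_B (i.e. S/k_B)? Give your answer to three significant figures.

1.30

Eᵢ/kT = 0.51724, 1.7241, 5.0000.
Z = Σ gᵢe^(−Eᵢ/kT) = 1·e^(−0.51724) + 3·e^(−1.7241) + 3·e^(−5.0000) = 0.59616 + 0.53500 + 0.020214 = 1.1514.
⟨E⟩ = Σ EᵢPᵢ = 3.3545 ε.
S/k_B = ln Z + ⟨E⟩/kT = ln(1.1514) + 3.3545/2.90 = 0.14098 + 1.1567 = 1.30.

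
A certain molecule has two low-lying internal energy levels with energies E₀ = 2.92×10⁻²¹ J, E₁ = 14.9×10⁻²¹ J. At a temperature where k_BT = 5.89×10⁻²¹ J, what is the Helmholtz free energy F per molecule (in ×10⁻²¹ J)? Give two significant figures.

Eᵢ/kT = 0.4958, 2.530.
Z = Σ e^(−Eᵢ/kT) = e^(−0.4958) + e^(−2.530) = 0.6091 + 0.07966 = 0.6888.
F = −kT ln Z = −5.89 × ln(0.6888) = −5.89 × -0.3728 = 2.2 ×10⁻²¹ J.

2.2 ×10⁻²¹ J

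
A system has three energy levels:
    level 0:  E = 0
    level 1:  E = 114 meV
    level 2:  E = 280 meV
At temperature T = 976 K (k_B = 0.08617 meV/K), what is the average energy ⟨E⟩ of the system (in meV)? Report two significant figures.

k_BT = 0.08617 × 976 K = 84.10 meV.
Eᵢ/kT = 0, 1.356, 3.329.
Z = Σ e^(−Eᵢ/kT) = e^(−0) + e^(−1.356) + e^(−3.329) = 1.000 + 0.2577 + 0.03583 = 1.294.
⟨E⟩ = Σ Eᵢ e^(−Eᵢ/kT) / Z = (0·1.000 + 114·0.2577 + 280·0.03583) / 1.294 = 30 meV.

30 meV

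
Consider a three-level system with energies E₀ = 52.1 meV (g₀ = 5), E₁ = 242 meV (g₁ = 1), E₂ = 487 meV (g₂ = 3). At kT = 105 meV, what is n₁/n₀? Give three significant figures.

n₁/n₀ = (g₁/g₀) exp[−(E₁−E₀)/kT] = (1/5) × exp(−(189.9 meV)/(105 meV)) = (1/5) × exp(-1.8086) = 0.0328.

0.0328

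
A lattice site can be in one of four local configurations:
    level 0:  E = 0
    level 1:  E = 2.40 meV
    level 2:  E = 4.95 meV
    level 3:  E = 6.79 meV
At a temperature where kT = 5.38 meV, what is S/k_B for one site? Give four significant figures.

Eᵢ/kT = 0, 0.446097, 0.920074, 1.26208.
Z = Σ e^(−Eᵢ/kT) = e^(−0) + e^(−0.446097) + e^(−0.920074) + e^(−1.26208) = 1.00000 + 0.640122 + 0.398490 + 0.283065 = 2.32168.
⟨E⟩ = Σ EᵢPᵢ = 2.33918 meV.
S/k_B = ln Z + ⟨E⟩/kT = ln(2.32168) + 2.33918/5.38 = 0.842291 + 0.434792 = 1.277.

1.277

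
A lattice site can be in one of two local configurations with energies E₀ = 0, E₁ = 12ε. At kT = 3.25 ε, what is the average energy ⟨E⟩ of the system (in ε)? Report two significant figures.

0.29 ε

Eᵢ/kT = 0, 3.692.
Z = Σ e^(−Eᵢ/kT) = e^(−0) + e^(−3.692) = 1.000 + 0.02492 = 1.025.
⟨E⟩ = Σ Eᵢ e^(−Eᵢ/kT) / Z = (0·1.000 + 12·0.02492) / 1.025 = 0.29 ε.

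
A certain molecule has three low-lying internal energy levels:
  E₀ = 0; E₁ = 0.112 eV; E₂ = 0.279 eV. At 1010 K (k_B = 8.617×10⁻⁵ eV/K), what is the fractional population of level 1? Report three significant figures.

k_BT = 8.617×10⁻⁵ × 1010 K = 0.087032 eV.
Eᵢ/kT = 0, 1.2869, 3.2057.
Z = Σ e^(−Eᵢ/kT) = e^(−0) + e^(−1.2869) + e^(−3.2057) = 1.0000 + 0.27613 + 0.040531 = 1.3167.
P₁ = e^(−E₁/kT) / Z = 0.27613/1.3167 = 0.210.

0.210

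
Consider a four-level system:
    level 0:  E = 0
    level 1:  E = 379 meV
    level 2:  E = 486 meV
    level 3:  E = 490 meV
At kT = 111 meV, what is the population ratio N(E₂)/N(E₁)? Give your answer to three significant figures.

n₂/n₁ = exp[−(E₂−E₁)/kT] = exp(−(107 meV)/(111 meV)) = exp(-0.96396) = 0.381.

0.381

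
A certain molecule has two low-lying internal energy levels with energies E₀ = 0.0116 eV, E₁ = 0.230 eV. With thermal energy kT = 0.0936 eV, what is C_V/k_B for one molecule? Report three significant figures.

Eᵢ/kT = 0.12393, 2.4573.
Z = Σ e^(−Eᵢ/kT) = e^(−0.12393) + e^(−2.4573) = 0.88344 + 0.085666 = 0.96911.
⟨E⟩ = 0.030906 eV, ⟨E²⟩ = 0.0047988 eV².
C_V/k_B = (⟨E²⟩ − ⟨E⟩²)/(kT)² = (0.0047988 − 0.00095518)/0.0087610 = 0.439.

0.439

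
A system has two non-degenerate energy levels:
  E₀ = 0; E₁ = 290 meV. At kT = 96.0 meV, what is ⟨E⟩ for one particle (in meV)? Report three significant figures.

Eᵢ/kT = 0, 3.0208.
Z = Σ e^(−Eᵢ/kT) = e^(−0) + e^(−3.0208) = 1.0000 + 0.048762 = 1.0488.
⟨E⟩ = Σ Eᵢ e^(−Eᵢ/kT) / Z = (0·1.0000 + 290·0.048762) / 1.0488 = 13.5 meV.

13.5 meV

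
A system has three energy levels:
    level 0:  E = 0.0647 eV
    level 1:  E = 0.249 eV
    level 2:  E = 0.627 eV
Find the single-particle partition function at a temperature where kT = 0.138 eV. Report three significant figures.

Eᵢ/kT = 0.46884, 1.8043, 4.5435.
Z = Σ e^(−Eᵢ/kT) = e^(−0.46884) + e^(−1.8043) + e^(−4.5435) = 0.62573 + 0.16459 + 0.010636 = 0.80096.

Z = 0.801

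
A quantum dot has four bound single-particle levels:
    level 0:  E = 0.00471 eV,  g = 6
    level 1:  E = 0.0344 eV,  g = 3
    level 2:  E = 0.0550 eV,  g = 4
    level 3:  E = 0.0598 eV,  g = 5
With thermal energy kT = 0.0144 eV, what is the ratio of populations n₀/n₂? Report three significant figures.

49.3

n₀/n₂ = (g₀/g₂) exp[−(E₀−E₂)/kT] = (6/4) × exp(−(-0.05029 eV)/(0.0144 eV)) = (6/4) × exp(3.4924) = 49.3.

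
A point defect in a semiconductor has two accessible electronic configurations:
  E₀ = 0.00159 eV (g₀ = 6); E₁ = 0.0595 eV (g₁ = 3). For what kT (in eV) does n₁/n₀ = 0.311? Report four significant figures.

0.1220 eV

n₁/n₀ = (g₁/g₀) exp[−(E₁−E₀)/kT] = 0.311.
⇒ (E₁−E₀)/kT = ln((3/6)/0.311) = ln(1.60772) = 0.474817.
kT = 0.05791 eV / 0.474817 = 0.1220 eV.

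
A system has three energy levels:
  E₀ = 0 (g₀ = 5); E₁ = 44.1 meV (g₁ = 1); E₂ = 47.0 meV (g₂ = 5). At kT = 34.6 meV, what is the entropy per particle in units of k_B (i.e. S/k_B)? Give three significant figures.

2.20

Eᵢ/kT = 0, 1.2746, 1.3584.
Z = Σ gᵢe^(−Eᵢ/kT) = 5·e^(−0) + 1·e^(−1.2746) + 5·e^(−1.3584) = 5.0000 + 0.27954 + 1.2854 = 6.5649.
⟨E⟩ = Σ EᵢPᵢ = 11.080 meV.
S/k_B = ln Z + ⟨E⟩/kT = ln(6.5649) + 11.080/34.6 = 1.8817 + 0.32023 = 2.20.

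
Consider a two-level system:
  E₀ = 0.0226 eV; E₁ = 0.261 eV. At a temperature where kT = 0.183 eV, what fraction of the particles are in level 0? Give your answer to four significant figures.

0.7863

Eᵢ/kT = 0.123497, 1.42623.
Z = Σ e^(−Eᵢ/kT) = e^(−0.123497) + e^(−1.42623) = 0.883824 + 0.240213 = 1.12404.
P₀ = e^(−E₀/kT) / Z = 0.883824/1.12404 = 0.7863.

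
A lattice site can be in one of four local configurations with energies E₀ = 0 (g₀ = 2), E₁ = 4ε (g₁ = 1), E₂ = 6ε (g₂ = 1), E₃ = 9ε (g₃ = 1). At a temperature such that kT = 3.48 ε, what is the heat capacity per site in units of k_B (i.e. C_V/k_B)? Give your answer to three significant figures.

0.451

Eᵢ/kT = 0, 1.1494, 1.7241, 2.5862.
Z = Σ gᵢe^(−Eᵢ/kT) = 2·e^(−0) + 1·e^(−1.1494) + 1·e^(−1.7241) + 1·e^(−2.5862) = 2.0000 + 0.31683 + 0.17833 + 0.075306 = 2.5705.
⟨E⟩ = 1.1729 ε, ⟨E²⟩ = 6.8426 ε².
C_V/k_B = (⟨E²⟩ − ⟨E⟩²)/(kT)² = (6.8426 − 1.3757)/12.110 = 0.451.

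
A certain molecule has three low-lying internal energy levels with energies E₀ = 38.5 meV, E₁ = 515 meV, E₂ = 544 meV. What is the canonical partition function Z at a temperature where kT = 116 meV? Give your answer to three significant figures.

Z = 0.739

Eᵢ/kT = 0.33190, 4.4397, 4.6897.
Z = Σ e^(−Eᵢ/kT) = e^(−0.33190) + e^(−4.4397) + e^(−4.6897) = 0.71756 + 0.011799 + 0.0091894 = 0.73855.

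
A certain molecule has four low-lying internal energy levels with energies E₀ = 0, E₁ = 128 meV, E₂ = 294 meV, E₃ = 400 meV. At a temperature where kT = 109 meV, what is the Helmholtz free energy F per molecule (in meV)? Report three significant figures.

-36.8 meV

Eᵢ/kT = 0, 1.1743, 2.6972, 3.6697.
Z = Σ e^(−Eᵢ/kT) = e^(−0) + e^(−1.1743) + e^(−2.6972) + e^(−3.6697) = 1.0000 + 0.30904 + 0.067394 + 0.025484 = 1.4019.
F = −kT ln Z = −109 × ln(1.4019) = −109 × 0.33783 = -36.8 meV.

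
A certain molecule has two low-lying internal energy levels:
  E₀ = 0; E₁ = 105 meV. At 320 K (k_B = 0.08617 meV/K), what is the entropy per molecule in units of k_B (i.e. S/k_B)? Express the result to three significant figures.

0.105

k_BT = 0.08617 × 320 K = 27.574 meV.
Eᵢ/kT = 0, 3.8079.
Z = Σ e^(−Eᵢ/kT) = e^(−0) + e^(−3.8079) = 1.0000 + 0.022195 = 1.0222.
⟨E⟩ = Σ EᵢPᵢ = 2.2799 meV.
S/k_B = ln Z + ⟨E⟩/kT = ln(1.0222) + 2.2799/27.574 = 0.021957 + 0.082683 = 0.105.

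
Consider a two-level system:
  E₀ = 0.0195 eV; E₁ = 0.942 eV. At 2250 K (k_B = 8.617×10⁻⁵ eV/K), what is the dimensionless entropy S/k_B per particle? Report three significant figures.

k_BT = 8.617×10⁻⁵ × 2250 K = 0.19388 eV.
Eᵢ/kT = 0.10058, 4.8587.
Z = Σ e^(−Eᵢ/kT) = e^(−0.10058) + e^(−4.8587) = 0.90431 + 0.0077606 = 0.91207.
⟨E⟩ = Σ EᵢPᵢ = 0.027349 eV.
S/k_B = ln Z + ⟨E⟩/kT = ln(0.91207) + 0.027349/0.19388 = -0.092039 + 0.14106 = 0.0490.

0.0490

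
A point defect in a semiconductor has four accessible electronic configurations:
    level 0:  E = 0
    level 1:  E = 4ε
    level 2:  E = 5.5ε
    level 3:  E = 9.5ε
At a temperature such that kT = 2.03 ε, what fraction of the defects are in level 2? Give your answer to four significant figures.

Eᵢ/kT = 0, 1.97044, 2.70936, 4.67980.
Z = Σ e^(−Eᵢ/kT) = e^(−0) + e^(−1.97044) + e^(−2.70936) + e^(−4.67980) = 1.00000 + 0.139396 + 0.0665794 + 0.00928087 = 1.21526.
P₂ = e^(−E₂/kT) / Z = 0.0665794/1.21526 = 0.05479.

0.05479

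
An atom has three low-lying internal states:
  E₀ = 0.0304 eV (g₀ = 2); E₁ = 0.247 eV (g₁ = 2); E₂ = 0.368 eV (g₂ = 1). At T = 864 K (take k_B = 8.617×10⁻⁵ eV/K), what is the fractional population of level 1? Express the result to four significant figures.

0.05143

k_BT = 8.617×10⁻⁵ × 864 K = 0.0744509 eV.
Eᵢ/kT = 0.408323, 3.31762, 4.94285.
Z = Σ gᵢe^(−Eᵢ/kT) = 2·e^(−0.408323) + 2·e^(−3.31762) + 1·e^(−4.94285) = 1.32953 + 0.0724780 + 0.00713424 = 1.40914.
P₁ = g₁ e^(−E₁/kT) / Z = 0.0724780/1.40914 = 0.05143.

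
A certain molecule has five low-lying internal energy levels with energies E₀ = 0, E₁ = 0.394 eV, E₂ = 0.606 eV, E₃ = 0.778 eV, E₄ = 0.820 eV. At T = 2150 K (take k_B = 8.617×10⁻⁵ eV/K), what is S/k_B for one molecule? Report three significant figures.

0.586

k_BT = 8.617×10⁻⁵ × 2150 K = 0.18527 eV.
Eᵢ/kT = 0, 2.1266, 3.2709, 4.1993, 4.4260.
Z = Σ e^(−Eᵢ/kT) = e^(−0) + e^(−2.1266) + e^(−3.2709) + e^(−4.1993) + e^(−4.4260) = 1.0000 + 0.11924 + 0.037972 + 0.015006 + 0.011962 = 1.1842.
⟨E⟩ = Σ EᵢPᵢ = 0.077246 eV.
S/k_B = ln Z + ⟨E⟩/kT = ln(1.1842) + 0.077246/0.18527 = 0.16907 + 0.41694 = 0.586.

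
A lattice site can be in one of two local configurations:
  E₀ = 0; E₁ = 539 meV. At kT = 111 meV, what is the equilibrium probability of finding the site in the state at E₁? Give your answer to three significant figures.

0.00772

Eᵢ/kT = 0, 4.8559.
Z = Σ e^(−Eᵢ/kT) = e^(−0) + e^(−4.8559) = 1.0000 + 0.0077823 = 1.0078.
P₁ = e^(−E₁/kT) / Z = 0.0077823/1.0078 = 0.00772.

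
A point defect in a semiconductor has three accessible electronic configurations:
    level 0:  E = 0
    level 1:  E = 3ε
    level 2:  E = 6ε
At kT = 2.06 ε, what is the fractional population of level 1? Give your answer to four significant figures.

0.1811

Eᵢ/kT = 0, 1.45631, 2.91262.
Z = Σ e^(−Eᵢ/kT) = e^(−0) + e^(−1.45631) + e^(−2.91262) = 1.00000 + 0.233095 + 0.0543332 = 1.28743.
P₁ = e^(−E₁/kT) / Z = 0.233095/1.28743 = 0.1811.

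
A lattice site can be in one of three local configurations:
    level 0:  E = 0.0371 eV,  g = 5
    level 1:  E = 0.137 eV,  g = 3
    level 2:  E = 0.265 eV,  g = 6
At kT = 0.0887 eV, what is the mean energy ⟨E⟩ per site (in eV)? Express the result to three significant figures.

0.0685 eV

Eᵢ/kT = 0.41826, 1.5445, 2.9876.
Z = Σ gᵢe^(−Eᵢ/kT) = 5·e^(−0.41826) + 3·e^(−1.5445) + 6·e^(−2.9876) = 3.2910 + 0.64026 + 0.30245 = 4.2337.
⟨E⟩ = Σ Eᵢ gᵢe^(−Eᵢ/kT) / Z = (0.0371·3.2910 + 0.137·0.64026 + 0.265·0.30245) / 4.2337 = 0.0685 eV.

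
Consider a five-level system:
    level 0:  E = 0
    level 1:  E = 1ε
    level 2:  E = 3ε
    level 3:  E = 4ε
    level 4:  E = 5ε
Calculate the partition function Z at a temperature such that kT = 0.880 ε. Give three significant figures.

Z = 1.37

Eᵢ/kT = 0, 1.1364, 3.4091, 4.5455, 5.6818.
Z = Σ e^(−Eᵢ/kT) = e^(−0) + e^(−1.1364) + e^(−3.4091) + e^(−4.5455) + e^(−5.6818) = 1.0000 + 0.32097 + 0.033071 + 0.010615 + 0.0034074 = 1.3681.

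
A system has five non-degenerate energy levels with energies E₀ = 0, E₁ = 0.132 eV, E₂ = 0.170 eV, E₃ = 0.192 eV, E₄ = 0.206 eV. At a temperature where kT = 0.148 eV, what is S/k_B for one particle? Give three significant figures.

1.45

Eᵢ/kT = 0, 0.89189, 1.1486, 1.2973, 1.3919.
Z = Σ e^(−Eᵢ/kT) = e^(−0) + e^(−0.89189) + e^(−1.1486) + e^(−1.2973) + e^(−1.3919) = 1.0000 + 0.40988 + 0.31708 + 0.27327 + 0.24860 = 2.2488.
⟨E⟩ = Σ EᵢPᵢ = 0.094133 eV.
S/k_B = ln Z + ⟨E⟩/kT = ln(2.2488) + 0.094133/0.148 = 0.81040 + 0.63603 = 1.45.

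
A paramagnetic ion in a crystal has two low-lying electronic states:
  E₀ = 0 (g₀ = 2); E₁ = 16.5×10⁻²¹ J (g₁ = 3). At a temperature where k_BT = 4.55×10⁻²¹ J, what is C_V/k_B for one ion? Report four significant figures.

0.4854

Eᵢ/kT = 0, 3.62637.
Z = Σ gᵢe^(−Eᵢ/kT) = 2·e^(−0) + 3·e^(−3.62637) = 2.00000 + 0.0798378 = 2.07984.
⟨E⟩ = 0.633377, ⟨E²⟩ = 10.4507.
C_V/k_B = (⟨E²⟩ − ⟨E⟩²)/(kT)² = (10.4507 − 0.401166)/20.7025 = 0.4854.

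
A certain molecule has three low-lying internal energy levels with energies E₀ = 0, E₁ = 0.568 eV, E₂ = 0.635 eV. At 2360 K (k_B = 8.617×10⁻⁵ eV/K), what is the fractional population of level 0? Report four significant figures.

k_BT = 8.617×10⁻⁵ × 2360 K = 0.203361 eV.
Eᵢ/kT = 0, 2.79306, 3.12253.
Z = Σ e^(−Eᵢ/kT) = e^(−0) + e^(−2.79306) + e^(−3.12253) = 1.00000 + 0.0612336 + 0.0440456 = 1.10528.
P₀ = e^(−E₀/kT) / Z = 1.00000/1.10528 = 0.9047.

0.9047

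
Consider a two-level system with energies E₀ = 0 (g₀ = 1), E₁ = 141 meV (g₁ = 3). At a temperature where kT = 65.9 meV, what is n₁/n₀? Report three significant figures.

n₁/n₀ = (g₁/g₀) exp[−(E₁−E₀)/kT] = (3/1) × exp(−(141 meV)/(65.9 meV)) = (3/1) × exp(-2.1396) = 0.353.

0.353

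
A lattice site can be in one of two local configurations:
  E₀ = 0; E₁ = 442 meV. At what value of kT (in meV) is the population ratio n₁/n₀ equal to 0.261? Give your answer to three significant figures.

n₁/n₀ = exp[−(E₁−E₀)/kT] = 0.261.
⇒ (E₁−E₀)/kT = ln(1/0.261) = ln(3.8314) = 1.3432.
kT = 442 meV / 1.3432 = 329 meV.

329 meV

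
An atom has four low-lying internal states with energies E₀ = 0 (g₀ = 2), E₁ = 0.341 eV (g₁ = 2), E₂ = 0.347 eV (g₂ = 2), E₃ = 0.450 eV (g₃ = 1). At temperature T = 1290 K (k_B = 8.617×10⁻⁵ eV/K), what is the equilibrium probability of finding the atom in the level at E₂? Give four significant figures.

0.04010

k_BT = 8.617×10⁻⁵ × 1290 K = 0.111159 eV.
Eᵢ/kT = 0, 3.06768, 3.12165, 4.04826.
Z = Σ gᵢe^(−Eᵢ/kT) = 2·e^(−0) + 2·e^(−3.06768) + 2·e^(−3.12165) + 1·e^(−4.04826) = 2.00000 + 0.0930580 + 0.0881687 + 0.0174527 = 2.19868.
P₂ = g₂ e^(−E₂/kT) / Z = 0.0881687/2.19868 = 0.04010.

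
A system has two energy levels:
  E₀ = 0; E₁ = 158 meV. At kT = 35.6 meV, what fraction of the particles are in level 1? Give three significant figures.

0.0117

Eᵢ/kT = 0, 4.4382.
Z = Σ e^(−Eᵢ/kT) = e^(−0) + e^(−4.4382) = 1.0000 + 0.011817 = 1.0118.
P₁ = e^(−E₁/kT) / Z = 0.011817/1.0118 = 0.0117.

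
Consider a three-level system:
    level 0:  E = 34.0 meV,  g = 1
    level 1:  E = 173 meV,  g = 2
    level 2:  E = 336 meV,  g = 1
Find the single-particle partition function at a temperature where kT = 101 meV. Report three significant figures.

Eᵢ/kT = 0.33663, 1.7129, 3.3267.
Z = Σ gᵢe^(−Eᵢ/kT) = 1·e^(−0.33663) + 2·e^(−1.7129) + 1·e^(−3.3267) = 0.71417 + 0.36068 + 0.035911 = 1.1108.

Z = 1.11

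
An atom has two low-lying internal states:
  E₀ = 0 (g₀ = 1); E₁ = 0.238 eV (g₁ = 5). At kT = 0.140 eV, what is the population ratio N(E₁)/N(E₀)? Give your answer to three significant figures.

n₁/n₀ = (g₁/g₀) exp[−(E₁−E₀)/kT] = (5/1) × exp(−(0.238 eV)/(0.140 eV)) = (5/1) × exp(-1.7000) = 0.913.

0.913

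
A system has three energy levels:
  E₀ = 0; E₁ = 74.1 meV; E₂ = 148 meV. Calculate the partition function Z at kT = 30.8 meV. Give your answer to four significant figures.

Z = 1.098

Eᵢ/kT = 0, 2.40584, 4.80519.
Z = Σ e^(−Eᵢ/kT) = e^(−0) + e^(−2.40584) + e^(−4.80519) = 1.00000 + 0.0901897 + 0.00818715 = 1.09838.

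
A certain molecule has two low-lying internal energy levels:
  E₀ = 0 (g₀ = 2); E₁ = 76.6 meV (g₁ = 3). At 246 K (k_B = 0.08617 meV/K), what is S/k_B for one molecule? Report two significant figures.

0.87

k_BT = 0.08617 × 246 K = 21.20 meV.
Eᵢ/kT = 0, 3.613.
Z = Σ gᵢe^(−Eᵢ/kT) = 2·e^(−0) + 3·e^(−3.613) = 2.000 + 0.08091 = 2.081.
⟨E⟩ = Σ EᵢPᵢ = 2.978 meV.
S/k_B = ln Z + ⟨E⟩/kT = ln(2.081) + 2.978/21.20 = 0.7328 + 0.1405 = 0.87.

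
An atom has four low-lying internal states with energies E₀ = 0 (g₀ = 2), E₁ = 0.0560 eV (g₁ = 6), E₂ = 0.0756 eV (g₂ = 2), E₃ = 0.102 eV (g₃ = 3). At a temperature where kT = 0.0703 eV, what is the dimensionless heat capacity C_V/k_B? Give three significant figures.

Eᵢ/kT = 0, 0.79659, 1.0754, 1.4509.
Z = Σ gᵢe^(−Eᵢ/kT) = 2·e^(−0) + 6·e^(−0.79659) + 2·e^(−1.0754) + 3·e^(−1.4509) = 2.0000 + 2.7052 + 0.68232 + 0.70308 = 6.0906.
⟨E⟩ = 0.045117 eV, ⟨E²⟩ = 0.0032342 eV².
C_V/k_B = (⟨E²⟩ − ⟨E⟩²)/(kT)² = (0.0032342 − 0.0020355)/0.0049421 = 0.243.

0.243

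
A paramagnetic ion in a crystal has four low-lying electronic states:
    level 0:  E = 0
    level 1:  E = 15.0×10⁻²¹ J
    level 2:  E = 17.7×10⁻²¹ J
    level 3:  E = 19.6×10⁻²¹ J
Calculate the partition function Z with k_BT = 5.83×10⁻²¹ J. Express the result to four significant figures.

Z = 1.159

Eᵢ/kT = 0, 2.57290, 3.03602, 3.36192.
Z = Σ e^(−Eᵢ/kT) = e^(−0) + e^(−2.57290) + e^(−3.03602) + e^(−3.36192) = 1.00000 + 0.0763139 + 0.0480257 + 0.0346686 = 1.15901.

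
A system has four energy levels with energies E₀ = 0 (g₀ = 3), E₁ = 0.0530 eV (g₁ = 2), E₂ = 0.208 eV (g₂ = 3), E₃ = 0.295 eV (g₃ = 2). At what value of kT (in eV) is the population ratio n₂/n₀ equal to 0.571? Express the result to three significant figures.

n₂/n₀ = (g₂/g₀) exp[−(E₂−E₀)/kT] = 0.571.
⇒ (E₂−E₀)/kT = ln((3/3)/0.571) = ln(1.7513) = 0.56036.
kT = 0.208 eV / 0.56036 = 0.371 eV.

0.371 eV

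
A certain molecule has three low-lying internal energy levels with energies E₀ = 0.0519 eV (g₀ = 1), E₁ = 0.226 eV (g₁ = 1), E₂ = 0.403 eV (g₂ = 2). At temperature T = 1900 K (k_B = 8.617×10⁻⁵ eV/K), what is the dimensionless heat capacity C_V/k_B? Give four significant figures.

0.6262

k_BT = 8.617×10⁻⁵ × 1900 K = 0.163723 eV.
Eᵢ/kT = 0.316999, 1.38038, 2.46147.
Z = Σ gᵢe^(−Eᵢ/kT) = 1·e^(−0.316999) + 1·e^(−1.38038) + 2·e^(−2.46147) = 0.728331 + 0.251483 + 0.170619 = 1.15043.
⟨E⟩ = 0.142029 eV, ⟨E²⟩ = 0.0369572 eV².
C_V/k_B = (⟨E²⟩ − ⟨E⟩²)/(kT)² = (0.0369572 − 0.0201722)/0.0268052 = 0.6262.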